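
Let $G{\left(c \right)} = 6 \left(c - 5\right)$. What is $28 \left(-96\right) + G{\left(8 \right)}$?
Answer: $-2670$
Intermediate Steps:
$G{\left(c \right)} = -30 + 6 c$ ($G{\left(c \right)} = 6 \left(-5 + c\right) = -30 + 6 c$)
$28 \left(-96\right) + G{\left(8 \right)} = 28 \left(-96\right) + \left(-30 + 6 \cdot 8\right) = -2688 + \left(-30 + 48\right) = -2688 + 18 = -2670$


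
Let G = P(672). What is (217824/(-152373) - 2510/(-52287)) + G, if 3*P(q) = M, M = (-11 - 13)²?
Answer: 506227162178/2655709017 ≈ 190.62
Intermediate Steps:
M = 576 (M = (-24)² = 576)
P(q) = 192 (P(q) = (⅓)*576 = 192)
G = 192
(217824/(-152373) - 2510/(-52287)) + G = (217824/(-152373) - 2510/(-52287)) + 192 = (217824*(-1/152373) - 2510*(-1/52287)) + 192 = (-72608/50791 + 2510/52287) + 192 = -3668969086/2655709017 + 192 = 506227162178/2655709017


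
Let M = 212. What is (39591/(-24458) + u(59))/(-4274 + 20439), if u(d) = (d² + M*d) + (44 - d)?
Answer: 390652501/395363570 ≈ 0.98808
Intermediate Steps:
u(d) = 44 + d² + 211*d (u(d) = (d² + 212*d) + (44 - d) = 44 + d² + 211*d)
(39591/(-24458) + u(59))/(-4274 + 20439) = (39591/(-24458) + (44 + 59² + 211*59))/(-4274 + 20439) = (39591*(-1/24458) + (44 + 3481 + 12449))/16165 = (-39591/24458 + 15974)*(1/16165) = (390652501/24458)*(1/16165) = 390652501/395363570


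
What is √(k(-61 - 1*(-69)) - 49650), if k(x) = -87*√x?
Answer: √(-49650 - 174*√2) ≈ 223.37*I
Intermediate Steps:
√(k(-61 - 1*(-69)) - 49650) = √(-87*√(-61 - 1*(-69)) - 49650) = √(-87*√(-61 + 69) - 49650) = √(-174*√2 - 49650) = √(-49650 - 174*√2)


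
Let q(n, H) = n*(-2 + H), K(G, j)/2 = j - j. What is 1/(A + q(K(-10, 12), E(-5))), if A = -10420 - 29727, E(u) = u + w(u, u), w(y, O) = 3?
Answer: -1/40147 ≈ -2.4908e-5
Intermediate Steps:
K(G, j) = 0 (K(G, j) = 2*(j - j) = 2*0 = 0)
E(u) = 3 + u (E(u) = u + 3 = 3 + u)
A = -40147
1/(A + q(K(-10, 12), E(-5))) = 1/(-40147 + 0*(-2 + (3 - 5))) = 1/(-40147 + 0*(-2 - 2)) = 1/(-40147 + 0*(-4)) = 1/(-40147 + 0) = 1/(-40147) = -1/40147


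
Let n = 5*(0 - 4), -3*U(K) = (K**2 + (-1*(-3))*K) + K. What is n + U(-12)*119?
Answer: -3828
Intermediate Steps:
U(K) = -4*K/3 - K**2/3 (U(K) = -((K**2 + (-1*(-3))*K) + K)/3 = -((K**2 + 3*K) + K)/3 = -(K**2 + 4*K)/3 = -4*K/3 - K**2/3)
n = -20 (n = 5*(-4) = -20)
n + U(-12)*119 = -20 - 1/3*(-12)*(4 - 12)*119 = -20 - 1/3*(-12)*(-8)*119 = -20 - 32*119 = -20 - 3808 = -3828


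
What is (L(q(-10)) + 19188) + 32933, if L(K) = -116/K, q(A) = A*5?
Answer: 1303083/25 ≈ 52123.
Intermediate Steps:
q(A) = 5*A
(L(q(-10)) + 19188) + 32933 = (-116/(5*(-10)) + 19188) + 32933 = (-116/(-50) + 19188) + 32933 = (-116*(-1/50) + 19188) + 32933 = (58/25 + 19188) + 32933 = 479758/25 + 32933 = 1303083/25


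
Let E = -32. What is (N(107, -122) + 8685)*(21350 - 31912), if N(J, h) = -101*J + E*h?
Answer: -18821484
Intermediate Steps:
N(J, h) = -101*J - 32*h
(N(107, -122) + 8685)*(21350 - 31912) = ((-101*107 - 32*(-122)) + 8685)*(21350 - 31912) = ((-10807 + 3904) + 8685)*(-10562) = (-6903 + 8685)*(-10562) = 1782*(-10562) = -18821484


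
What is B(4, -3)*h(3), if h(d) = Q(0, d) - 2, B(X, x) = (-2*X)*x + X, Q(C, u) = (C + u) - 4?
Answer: -84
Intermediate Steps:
Q(C, u) = -4 + C + u
B(X, x) = X - 2*X*x (B(X, x) = -2*X*x + X = X - 2*X*x)
h(d) = -6 + d (h(d) = (-4 + 0 + d) - 2 = (-4 + d) - 2 = -6 + d)
B(4, -3)*h(3) = (4*(1 - 2*(-3)))*(-6 + 3) = (4*(1 + 6))*(-3) = (4*7)*(-3) = 28*(-3) = -84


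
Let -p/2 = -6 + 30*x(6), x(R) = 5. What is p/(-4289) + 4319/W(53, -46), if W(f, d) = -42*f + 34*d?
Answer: -17432671/16255310 ≈ -1.0724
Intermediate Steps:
p = -288 (p = -2*(-6 + 30*5) = -2*(-6 + 150) = -2*144 = -288)
p/(-4289) + 4319/W(53, -46) = -288/(-4289) + 4319/(-42*53 + 34*(-46)) = -288*(-1/4289) + 4319/(-2226 - 1564) = 288/4289 + 4319/(-3790) = 288/4289 + 4319*(-1/3790) = 288/4289 - 4319/3790 = -17432671/16255310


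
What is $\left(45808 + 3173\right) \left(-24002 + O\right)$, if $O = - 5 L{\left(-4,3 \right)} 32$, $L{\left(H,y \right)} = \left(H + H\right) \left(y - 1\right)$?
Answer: $-1050250602$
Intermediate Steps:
$L{\left(H,y \right)} = 2 H \left(-1 + y\right)$
$O = 2560$ ($O = - 5 \cdot 2 \left(-4\right) \left(-1 + 3\right) 32 = - 5 \cdot 2 \left(-4\right) 2 \cdot 32 = \left(-5\right) \left(-16\right) 32 = 80 \cdot 32 = 2560$)
$\left(45808 + 3173\right) \left(-24002 + O\right) = \left(45808 + 3173\right) \left(-24002 + 2560\right) = 48981 \left(-21442\right) = -1050250602$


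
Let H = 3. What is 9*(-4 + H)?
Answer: -9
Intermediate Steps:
9*(-4 + H) = 9*(-4 + 3) = 9*(-1) = -9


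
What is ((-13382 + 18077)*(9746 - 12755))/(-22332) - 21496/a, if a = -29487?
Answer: 139016805619/219501228 ≈ 633.33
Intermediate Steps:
((-13382 + 18077)*(9746 - 12755))/(-22332) - 21496/a = ((-13382 + 18077)*(9746 - 12755))/(-22332) - 21496/(-29487) = (4695*(-3009))*(-1/22332) - 21496*(-1/29487) = -14127255*(-1/22332) + 21496/29487 = 4709085/7444 + 21496/29487 = 139016805619/219501228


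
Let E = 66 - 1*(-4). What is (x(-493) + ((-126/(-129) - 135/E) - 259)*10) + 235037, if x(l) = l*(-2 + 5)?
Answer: 69518503/301 ≈ 2.3096e+5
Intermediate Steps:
x(l) = 3*l (x(l) = l*3 = 3*l)
E = 70 (E = 66 + 4 = 70)
(x(-493) + ((-126/(-129) - 135/E) - 259)*10) + 235037 = (3*(-493) + ((-126/(-129) - 135/70) - 259)*10) + 235037 = (-1479 + ((-126*(-1/129) - 135*1/70) - 259)*10) + 235037 = (-1479 + ((42/43 - 27/14) - 259)*10) + 235037 = (-1479 + (-573/602 - 259)*10) + 235037 = (-1479 - 156491/602*10) + 235037 = (-1479 - 782455/301) + 235037 = -1227634/301 + 235037 = 69518503/301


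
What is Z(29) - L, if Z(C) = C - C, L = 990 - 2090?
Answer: 1100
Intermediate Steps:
L = -1100
Z(C) = 0
Z(29) - L = 0 - 1*(-1100) = 0 + 1100 = 1100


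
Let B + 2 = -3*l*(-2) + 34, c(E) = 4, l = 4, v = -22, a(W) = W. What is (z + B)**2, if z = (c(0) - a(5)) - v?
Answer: 5929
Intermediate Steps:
z = 21 (z = (4 - 1*5) - 1*(-22) = (4 - 5) + 22 = -1 + 22 = 21)
B = 56 (B = -2 + (-3*4*(-2) + 34) = -2 + (-12*(-2) + 34) = -2 + (24 + 34) = -2 + 58 = 56)
(z + B)**2 = (21 + 56)**2 = 77**2 = 5929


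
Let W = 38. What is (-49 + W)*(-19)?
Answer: 209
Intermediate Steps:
(-49 + W)*(-19) = (-49 + 38)*(-19) = -11*(-19) = 209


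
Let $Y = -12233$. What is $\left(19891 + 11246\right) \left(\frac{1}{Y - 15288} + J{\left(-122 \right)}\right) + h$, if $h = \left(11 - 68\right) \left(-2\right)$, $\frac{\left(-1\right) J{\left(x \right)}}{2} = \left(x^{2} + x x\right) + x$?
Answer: $- \frac{50808579178827}{27521} \approx -1.8462 \cdot 10^{9}$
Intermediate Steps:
$J{\left(x \right)} = - 4 x^{2} - 2 x$ ($J{\left(x \right)} = - 2 \left(\left(x^{2} + x x\right) + x\right) = - 2 \left(\left(x^{2} + x^{2}\right) + x\right) = - 2 \left(2 x^{2} + x\right) = - 2 \left(x + 2 x^{2}\right) = - 4 x^{2} - 2 x$)
$h = 114$ ($h = \left(-57\right) \left(-2\right) = 114$)
$\left(19891 + 11246\right) \left(\frac{1}{Y - 15288} + J{\left(-122 \right)}\right) + h = \left(19891 + 11246\right) \left(\frac{1}{-12233 - 15288} - - 244 \left(1 + 2 \left(-122\right)\right)\right) + 114 = 31137 \left(\frac{1}{-27521} - - 244 \left(1 - 244\right)\right) + 114 = 31137 \left(- \frac{1}{27521} - \left(-244\right) \left(-243\right)\right) + 114 = 31137 \left(- \frac{1}{27521} - 59292\right) + 114 = 31137 \left(- \frac{1631775133}{27521}\right) + 114 = - \frac{50808582316221}{27521} + 114 = - \frac{50808579178827}{27521}$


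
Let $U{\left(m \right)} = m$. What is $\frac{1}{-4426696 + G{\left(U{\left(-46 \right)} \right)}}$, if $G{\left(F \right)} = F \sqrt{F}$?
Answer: $\frac{i}{2 \left(- 2213348 i + 23 \sqrt{46}\right)} \approx -2.259 \cdot 10^{-7} + 1.5921 \cdot 10^{-11} i$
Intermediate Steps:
$G{\left(F \right)} = F^{\frac{3}{2}}$
$\frac{1}{-4426696 + G{\left(U{\left(-46 \right)} \right)}} = \frac{1}{-4426696 + \left(-46\right)^{\frac{3}{2}}} = \frac{1}{-4426696 - 46 i \sqrt{46}}$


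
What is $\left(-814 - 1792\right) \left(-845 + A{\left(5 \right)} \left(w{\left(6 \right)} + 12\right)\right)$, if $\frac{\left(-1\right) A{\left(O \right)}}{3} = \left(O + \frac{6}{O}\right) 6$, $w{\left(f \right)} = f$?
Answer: $\frac{37185014}{5} \approx 7.437 \cdot 10^{6}$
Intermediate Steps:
$A{\left(O \right)} = - \frac{108}{O} - 18 O$ ($A{\left(O \right)} = - 3 \left(O + \frac{6}{O}\right) 6 = - 3 \left(6 O + \frac{36}{O}\right) = - \frac{108}{O} - 18 O$)
$\left(-814 - 1792\right) \left(-845 + A{\left(5 \right)} \left(w{\left(6 \right)} + 12\right)\right) = \left(-814 - 1792\right) \left(-845 + \left(- \frac{108}{5} - 90\right) \left(6 + 12\right)\right) = - 2606 \left(-845 + \left(\left(-108\right) \frac{1}{5} - 90\right) 18\right) = - 2606 \left(-845 + \left(- \frac{108}{5} - 90\right) 18\right) = - 2606 \left(-845 - \frac{10044}{5}\right) = \left(-2606\right) \left(- \frac{14269}{5}\right) = \frac{37185014}{5}$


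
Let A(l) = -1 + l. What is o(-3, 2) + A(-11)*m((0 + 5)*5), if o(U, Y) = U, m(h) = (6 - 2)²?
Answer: -195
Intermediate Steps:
m(h) = 16 (m(h) = 4² = 16)
o(-3, 2) + A(-11)*m((0 + 5)*5) = -3 + (-1 - 11)*16 = -3 - 12*16 = -3 - 192 = -195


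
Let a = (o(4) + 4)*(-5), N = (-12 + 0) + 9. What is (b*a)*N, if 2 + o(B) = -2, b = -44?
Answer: 0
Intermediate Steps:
o(B) = -4 (o(B) = -2 - 2 = -4)
N = -3 (N = -12 + 9 = -3)
a = 0 (a = (-4 + 4)*(-5) = 0*(-5) = 0)
(b*a)*N = -44*0*(-3) = 0*(-3) = 0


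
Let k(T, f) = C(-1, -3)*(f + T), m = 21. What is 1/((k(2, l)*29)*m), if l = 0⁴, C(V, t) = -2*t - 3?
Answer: 1/3654 ≈ 0.00027367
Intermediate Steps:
C(V, t) = -3 - 2*t
l = 0
k(T, f) = 3*T + 3*f (k(T, f) = (-3 - 2*(-3))*(f + T) = (-3 + 6)*(T + f) = 3*(T + f) = 3*T + 3*f)
1/((k(2, l)*29)*m) = 1/(((3*2 + 3*0)*29)*21) = 1/(((6 + 0)*29)*21) = 1/((6*29)*21) = 1/(174*21) = 1/3654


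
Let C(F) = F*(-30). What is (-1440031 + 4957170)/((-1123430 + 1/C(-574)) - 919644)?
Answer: -60565133580/35181734279 ≈ -1.7215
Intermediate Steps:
C(F) = -30*F
(-1440031 + 4957170)/((-1123430 + 1/C(-574)) - 919644) = (-1440031 + 4957170)/((-1123430 + 1/(-30*(-574))) - 919644) = 3517139/((-1123430 + 1/17220) - 919644) = 3517139/(-19345464599/17220 - 919644) = 3517139/(-35181734279/17220) = 3517139*(-17220/35181734279) = -60565133580/35181734279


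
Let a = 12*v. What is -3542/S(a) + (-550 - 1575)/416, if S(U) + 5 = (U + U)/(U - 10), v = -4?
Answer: 42524563/40352 ≈ 1053.8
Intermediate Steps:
a = -48 (a = 12*(-4) = -48)
S(U) = -5 + 2*U/(-10 + U) (S(U) = -5 + (U + U)/(U - 10) = -5 + (2*U)/(-10 + U) = -5 + 2*U/(-10 + U))
-3542/S(a) + (-550 - 1575)/416 = -3542*(-10 - 48)/(50 - 3*(-48)) + (-550 - 1575)/416 = -3542*(-58/(50 + 144)) - 2125*1/416 = -3542/((-1/58*194)) - 2125/416 = -3542/(-97/29) - 2125/416 = -3542*(-29/97) - 2125/416 = 102718/97 - 2125/416 = 42524563/40352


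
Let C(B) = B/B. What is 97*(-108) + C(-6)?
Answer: -10475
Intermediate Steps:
C(B) = 1
97*(-108) + C(-6) = 97*(-108) + 1 = -10476 + 1 = -10475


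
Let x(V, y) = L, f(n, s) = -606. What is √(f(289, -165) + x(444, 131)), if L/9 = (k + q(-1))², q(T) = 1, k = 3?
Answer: I*√462 ≈ 21.494*I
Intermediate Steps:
L = 144 (L = 9*(3 + 1)² = 9*4² = 9*16 = 144)
x(V, y) = 144
√(f(289, -165) + x(444, 131)) = √(-606 + 144) = √(-462) = I*√462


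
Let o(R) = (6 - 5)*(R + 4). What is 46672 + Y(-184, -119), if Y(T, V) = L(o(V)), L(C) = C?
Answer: 46557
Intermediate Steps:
o(R) = 4 + R (o(R) = 1*(4 + R) = 4 + R)
Y(T, V) = 4 + V
46672 + Y(-184, -119) = 46672 + (4 - 119) = 46672 - 115 = 46557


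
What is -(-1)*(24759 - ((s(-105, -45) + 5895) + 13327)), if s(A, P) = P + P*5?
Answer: 5807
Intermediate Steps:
s(A, P) = 6*P (s(A, P) = P + 5*P = 6*P)
-(-1)*(24759 - ((s(-105, -45) + 5895) + 13327)) = -(-1)*(24759 - ((6*(-45) + 5895) + 13327)) = -(-1)*(24759 - ((-270 + 5895) + 13327)) = -(-1)*(24759 - (5625 + 13327)) = -(-1)*(24759 - 1*18952) = -(-1)*(24759 - 18952) = -(-1)*5807 = -1*(-5807) = 5807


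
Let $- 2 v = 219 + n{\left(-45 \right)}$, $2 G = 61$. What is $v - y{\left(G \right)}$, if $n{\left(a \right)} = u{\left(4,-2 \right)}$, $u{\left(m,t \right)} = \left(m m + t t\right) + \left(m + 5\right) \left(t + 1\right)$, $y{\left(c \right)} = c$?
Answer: $- \frac{291}{2} \approx -145.5$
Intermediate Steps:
$G = \frac{61}{2}$ ($G = \frac{1}{2} \cdot 61 = \frac{61}{2} \approx 30.5$)
$u{\left(m,t \right)} = m^{2} + t^{2} + \left(1 + t\right) \left(5 + m\right)$ ($u{\left(m,t \right)} = \left(m^{2} + t^{2}\right) + \left(5 + m\right) \left(1 + t\right) = \left(m^{2} + t^{2}\right) + \left(1 + t\right) \left(5 + m\right) = m^{2} + t^{2} + \left(1 + t\right) \left(5 + m\right)$)
$n{\left(a \right)} = 11$ ($n{\left(a \right)} = 5 + 4 + 4^{2} + \left(-2\right)^{2} + 5 \left(-2\right) + 4 \left(-2\right) = 5 + 4 + 16 + 4 - 10 - 8 = 11$)
$v = -115$ ($v = - \frac{219 + 11}{2} = \left(- \frac{1}{2}\right) 230 = -115$)
$v - y{\left(G \right)} = -115 - \frac{61}{2} = - \frac{291}{2}$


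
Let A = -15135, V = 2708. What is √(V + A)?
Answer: 17*I*√43 ≈ 111.48*I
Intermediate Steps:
√(V + A) = √(2708 - 15135) = √(-12427) = 17*I*√43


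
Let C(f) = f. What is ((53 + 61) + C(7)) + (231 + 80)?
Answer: 432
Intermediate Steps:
((53 + 61) + C(7)) + (231 + 80) = ((53 + 61) + 7) + (231 + 80) = (114 + 7) + 311 = 121 + 311 = 432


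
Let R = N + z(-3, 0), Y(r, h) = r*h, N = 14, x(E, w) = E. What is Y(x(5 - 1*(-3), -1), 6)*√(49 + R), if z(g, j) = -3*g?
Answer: 288*√2 ≈ 407.29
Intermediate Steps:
Y(r, h) = h*r
R = 23 (R = 14 - 3*(-3) = 14 + 9 = 23)
Y(x(5 - 1*(-3), -1), 6)*√(49 + R) = (6*(5 - 1*(-3)))*√(49 + 23) = (6*(5 + 3))*√72 = (6*8)*(6*√2) = 48*(6*√2) = 288*√2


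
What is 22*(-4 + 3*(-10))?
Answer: -748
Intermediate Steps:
22*(-4 + 3*(-10)) = 22*(-4 - 30) = 22*(-34) = -748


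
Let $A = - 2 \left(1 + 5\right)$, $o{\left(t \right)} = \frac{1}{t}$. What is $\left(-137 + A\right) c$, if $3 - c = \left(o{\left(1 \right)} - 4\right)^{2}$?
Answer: $894$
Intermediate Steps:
$c = -6$ ($c = 3 - \left(1^{-1} - 4\right)^{2} = 3 - \left(1 - 4\right)^{2} = 3 - \left(-3\right)^{2} = 3 - 9 = -6$)
$A = -12$ ($A = \left(-2\right) 6 = -12$)
$\left(-137 + A\right) c = \left(-137 - 12\right) \left(-6\right) = \left(-149\right) \left(-6\right) = 894$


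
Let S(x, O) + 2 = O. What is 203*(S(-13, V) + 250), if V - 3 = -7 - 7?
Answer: 48111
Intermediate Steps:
V = -11 (V = 3 + (-7 - 7) = 3 - 14 = -11)
S(x, O) = -2 + O
203*(S(-13, V) + 250) = 203*((-2 - 11) + 250) = 203*(-13 + 250) = 203*237 = 48111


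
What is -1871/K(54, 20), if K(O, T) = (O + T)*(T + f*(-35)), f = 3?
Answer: 1871/6290 ≈ 0.29746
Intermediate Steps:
K(O, T) = (-105 + T)*(O + T) (K(O, T) = (O + T)*(T + 3*(-35)) = (O + T)*(T - 105) = (O + T)*(-105 + T) = (-105 + T)*(O + T))
-1871/K(54, 20) = -1871/(20**2 - 105*54 - 105*20 + 54*20) = -1871/(400 - 5670 - 2100 + 1080) = -1871/(-6290) = -1871*(-1/6290) = 1871/6290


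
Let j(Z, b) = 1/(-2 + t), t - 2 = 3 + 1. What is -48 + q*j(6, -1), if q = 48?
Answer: -36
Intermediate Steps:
t = 6 (t = 2 + (3 + 1) = 2 + 4 = 6)
j(Z, b) = ¼ (j(Z, b) = 1/(-2 + 6) = 1/4 = ¼)
-48 + q*j(6, -1) = -48 + 48*(¼) = -48 + 12 = -36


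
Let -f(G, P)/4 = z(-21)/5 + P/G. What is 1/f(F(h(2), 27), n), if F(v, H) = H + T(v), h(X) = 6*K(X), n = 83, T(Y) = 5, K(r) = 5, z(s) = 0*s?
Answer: -8/83 ≈ -0.096385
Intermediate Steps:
z(s) = 0
h(X) = 30 (h(X) = 6*5 = 30)
F(v, H) = 5 + H (F(v, H) = H + 5 = 5 + H)
f(G, P) = -4*P/G (f(G, P) = -4*(0/5 + P/G) = -4*(0*(⅕) + P/G) = -4*(0 + P/G) = -4*P/G)
1/f(F(h(2), 27), n) = 1/(-4*83/(5 + 27)) = 1/(-4*83/32) = 1/(-4*83*1/32) = 1/(-83/8) = -8/83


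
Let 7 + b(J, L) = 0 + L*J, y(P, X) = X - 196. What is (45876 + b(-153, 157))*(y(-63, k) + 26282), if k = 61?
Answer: 571259656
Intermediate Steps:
y(P, X) = -196 + X
b(J, L) = -7 + J*L (b(J, L) = -7 + (0 + L*J) = -7 + (0 + J*L) = -7 + J*L)
(45876 + b(-153, 157))*(y(-63, k) + 26282) = (45876 + (-7 - 153*157))*((-196 + 61) + 26282) = (45876 + (-7 - 24021))*(-135 + 26282) = (45876 - 24028)*26147 = 21848*26147 = 571259656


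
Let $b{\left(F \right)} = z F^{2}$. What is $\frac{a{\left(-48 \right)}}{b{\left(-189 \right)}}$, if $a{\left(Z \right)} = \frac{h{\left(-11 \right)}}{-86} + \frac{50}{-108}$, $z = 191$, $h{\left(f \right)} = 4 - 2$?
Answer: $- \frac{1129}{15842334942} \approx -7.1265 \cdot 10^{-8}$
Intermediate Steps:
$h{\left(f \right)} = 2$ ($h{\left(f \right)} = 4 - 2 = 2$)
$b{\left(F \right)} = 191 F^{2}$
$a{\left(Z \right)} = - \frac{1129}{2322}$ ($a{\left(Z \right)} = \frac{2}{-86} + \frac{50}{-108} = 2 \left(- \frac{1}{86}\right) + 50 \left(- \frac{1}{108}\right) = - \frac{1}{43} - \frac{25}{54} = - \frac{1129}{2322}$)
$\frac{a{\left(-48 \right)}}{b{\left(-189 \right)}} = - \frac{1129}{2322 \cdot 191 \left(-189\right)^{2}} = - \frac{1129}{2322 \cdot 191 \cdot 35721} = - \frac{1129}{2322 \cdot 6822711} = \left(- \frac{1129}{2322}\right) \frac{1}{6822711} = - \frac{1129}{15842334942}$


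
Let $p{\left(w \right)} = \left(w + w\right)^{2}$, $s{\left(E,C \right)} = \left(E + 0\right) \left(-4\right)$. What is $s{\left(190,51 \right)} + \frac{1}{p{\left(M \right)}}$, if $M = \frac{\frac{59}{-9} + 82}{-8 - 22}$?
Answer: $- \frac{350372935}{461041} \approx -759.96$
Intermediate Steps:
$s{\left(E,C \right)} = - 4 E$ ($s{\left(E,C \right)} = E \left(-4\right) = - 4 E$)
$M = - \frac{679}{270}$ ($M = \frac{59 \left(- \frac{1}{9}\right) + 82}{-30} = \left(- \frac{59}{9} + 82\right) \left(- \frac{1}{30}\right) = \frac{679}{9} \left(- \frac{1}{30}\right) = - \frac{679}{270} \approx -2.5148$)
$p{\left(w \right)} = 4 w^{2}$ ($p{\left(w \right)} = \left(2 w\right)^{2} = 4 w^{2}$)
$s{\left(190,51 \right)} + \frac{1}{p{\left(M \right)}} = \left(-4\right) 190 + \frac{1}{4 \left(- \frac{679}{270}\right)^{2}} = -760 + \frac{1}{4 \cdot \frac{461041}{72900}} = -760 + \frac{1}{\frac{461041}{18225}} = -760 + \frac{18225}{461041} = - \frac{350372935}{461041}$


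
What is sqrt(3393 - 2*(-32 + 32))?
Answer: 3*sqrt(377) ≈ 58.249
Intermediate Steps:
sqrt(3393 - 2*(-32 + 32)) = sqrt(3393 - 2*0) = sqrt(3393 + 0) = sqrt(3393) = 3*sqrt(377)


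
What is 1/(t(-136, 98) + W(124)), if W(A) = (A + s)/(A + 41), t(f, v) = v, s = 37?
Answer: 165/16331 ≈ 0.010103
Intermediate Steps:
W(A) = (37 + A)/(41 + A) (W(A) = (A + 37)/(A + 41) = (37 + A)/(41 + A))
1/(t(-136, 98) + W(124)) = 1/(98 + (37 + 124)/(41 + 124)) = 1/(98 + 161/165) = 1/(16331/165) = 165/16331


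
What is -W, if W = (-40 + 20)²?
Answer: -400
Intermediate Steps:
W = 400 (W = (-20)² = 400)
-W = -1*400 = -400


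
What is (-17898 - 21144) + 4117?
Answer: -34925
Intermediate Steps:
(-17898 - 21144) + 4117 = -39042 + 4117 = -34925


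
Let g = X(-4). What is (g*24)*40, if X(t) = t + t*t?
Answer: 11520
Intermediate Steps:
X(t) = t + t**2
g = 12 (g = -4*(1 - 4) = -4*(-3) = 12)
(g*24)*40 = (12*24)*40 = 288*40 = 11520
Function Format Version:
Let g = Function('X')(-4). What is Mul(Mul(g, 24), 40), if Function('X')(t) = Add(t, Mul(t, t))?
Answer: 11520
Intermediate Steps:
Function('X')(t) = Add(t, Pow(t, 2))
g = 12 (g = Mul(-4, Add(1, -4)) = Mul(-4, -3) = 12)
Mul(Mul(g, 24), 40) = Mul(Mul(12, 24), 40) = Mul(288, 40) = 11520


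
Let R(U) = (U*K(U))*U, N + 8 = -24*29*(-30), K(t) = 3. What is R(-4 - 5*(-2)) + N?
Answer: 20980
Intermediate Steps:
N = 20872 (N = -8 - 24*29*(-30) = -8 - 696*(-30) = -8 + 20880 = 20872)
R(U) = 3*U**2 (R(U) = (U*3)*U = (3*U)*U = 3*U**2)
R(-4 - 5*(-2)) + N = 3*(-4 - 5*(-2))**2 + 20872 = 3*(-4 + 10)**2 + 20872 = 3*6**2 + 20872 = 3*36 + 20872 = 108 + 20872 = 20980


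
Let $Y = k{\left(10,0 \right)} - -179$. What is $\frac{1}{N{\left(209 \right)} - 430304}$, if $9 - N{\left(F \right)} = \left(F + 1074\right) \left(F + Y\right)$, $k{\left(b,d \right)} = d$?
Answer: $- \frac{1}{928099} \approx -1.0775 \cdot 10^{-6}$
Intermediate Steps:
$Y = 179$ ($Y = 0 - -179 = 0 + 179 = 179$)
$N{\left(F \right)} = 9 - \left(179 + F\right) \left(1074 + F\right)$ ($N{\left(F \right)} = 9 - \left(F + 1074\right) \left(F + 179\right) = 9 - \left(1074 + F\right) \left(179 + F\right) = 9 - \left(179 + F\right) \left(1074 + F\right)$)
$\frac{1}{N{\left(209 \right)} - 430304} = \frac{1}{\left(-192237 - 209^{2} - 261877\right) - 430304} = \frac{1}{\left(-192237 - 43681 - 261877\right) - 430304} = \frac{1}{-497795 - 430304} = \frac{1}{-928099} = - \frac{1}{928099}$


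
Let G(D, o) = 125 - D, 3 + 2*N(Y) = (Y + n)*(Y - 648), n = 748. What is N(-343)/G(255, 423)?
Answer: 200679/130 ≈ 1543.7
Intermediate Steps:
N(Y) = -3/2 + (-648 + Y)*(748 + Y)/2 (N(Y) = -3/2 + ((Y + 748)*(Y - 648))/2 = -3/2 + ((748 + Y)*(-648 + Y))/2 = -3/2 + ((-648 + Y)*(748 + Y))/2 = -3/2 + (-648 + Y)*(748 + Y)/2)
N(-343)/G(255, 423) = (-484707/2 + (½)*(-343)² + 50*(-343))/(125 - 1*255) = (-484707/2 + (½)*117649 - 17150)/(125 - 255) = (-484707/2 + 117649/2 - 17150)/(-130) = -200679*(-1/130) = 200679/130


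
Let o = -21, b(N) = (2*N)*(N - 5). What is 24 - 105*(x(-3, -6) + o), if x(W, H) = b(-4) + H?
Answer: -4701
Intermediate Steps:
b(N) = 2*N*(-5 + N) (b(N) = (2*N)*(-5 + N) = 2*N*(-5 + N))
x(W, H) = 72 + H (x(W, H) = 2*(-4)*(-5 - 4) + H = 2*(-4)*(-9) + H = 72 + H)
24 - 105*(x(-3, -6) + o) = 24 - 105*((72 - 6) - 21) = 24 - 105*(66 - 21) = 24 - 105*45 = 24 - 4725 = -4701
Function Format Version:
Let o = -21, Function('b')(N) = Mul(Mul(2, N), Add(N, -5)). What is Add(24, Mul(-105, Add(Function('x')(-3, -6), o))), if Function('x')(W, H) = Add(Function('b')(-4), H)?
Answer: -4701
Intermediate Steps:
Function('b')(N) = Mul(2, N, Add(-5, N)) (Function('b')(N) = Mul(Mul(2, N), Add(-5, N)) = Mul(2, N, Add(-5, N)))
Function('x')(W, H) = Add(72, H) (Function('x')(W, H) = Add(Mul(2, -4, Add(-5, -4)), H) = Add(Mul(2, -4, -9), H) = Add(72, H))
Add(24, Mul(-105, Add(Function('x')(-3, -6), o))) = Add(24, Mul(-105, Add(Add(72, -6), -21))) = Add(24, Mul(-105, Add(66, -21))) = Add(24, Mul(-105, 45)) = Add(24, -4725) = -4701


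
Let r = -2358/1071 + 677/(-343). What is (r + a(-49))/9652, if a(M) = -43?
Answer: -68770/14070203 ≈ -0.0048876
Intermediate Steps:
r = -24347/5831 (r = -2358*1/1071 + 677*(-1/343) = -262/119 - 677/343 = -24347/5831 ≈ -4.1754)
(r + a(-49))/9652 = (-24347/5831 - 43)/9652 = -275080/5831*1/9652 = -68770/14070203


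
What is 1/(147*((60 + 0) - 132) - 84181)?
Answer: -1/94765 ≈ -1.0552e-5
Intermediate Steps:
1/(147*((60 + 0) - 132) - 84181) = 1/(147*(60 - 132) - 84181) = 1/(147*(-72) - 84181) = 1/(-10584 - 84181) = 1/(-94765) = -1/94765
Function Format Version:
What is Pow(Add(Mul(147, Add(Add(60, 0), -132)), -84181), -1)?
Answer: Rational(-1, 94765) ≈ -1.0552e-5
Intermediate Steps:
Pow(Add(Mul(147, Add(Add(60, 0), -132)), -84181), -1) = Pow(Add(Mul(147, Add(60, -132)), -84181), -1) = Pow(Add(Mul(147, -72), -84181), -1) = Pow(Add(-10584, -84181), -1) = Pow(-94765, -1) = Rational(-1, 94765)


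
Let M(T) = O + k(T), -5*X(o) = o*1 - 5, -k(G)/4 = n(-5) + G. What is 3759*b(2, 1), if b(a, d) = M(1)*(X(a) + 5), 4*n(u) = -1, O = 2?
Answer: -105252/5 ≈ -21050.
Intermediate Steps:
n(u) = -¼ (n(u) = (¼)*(-1) = -¼)
k(G) = 1 - 4*G (k(G) = -4*(-¼ + G) = 1 - 4*G)
X(o) = 1 - o/5 (X(o) = -(o*1 - 5)/5 = -(o - 5)/5 = -(-5 + o)/5 = 1 - o/5)
M(T) = 3 - 4*T (M(T) = 2 + (1 - 4*T) = 3 - 4*T)
b(a, d) = -6 + a/5 (b(a, d) = (3 - 4*1)*((1 - a/5) + 5) = (3 - 4)*(6 - a/5) = -(6 - a/5) = -6 + a/5)
3759*b(2, 1) = 3759*(-6 + (⅕)*2) = 3759*(-6 + ⅖) = 3759*(-28/5) = -105252/5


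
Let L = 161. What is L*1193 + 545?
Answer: 192618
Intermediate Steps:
L*1193 + 545 = 161*1193 + 545 = 192073 + 545 = 192618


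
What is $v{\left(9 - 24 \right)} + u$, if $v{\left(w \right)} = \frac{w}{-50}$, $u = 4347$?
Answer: $\frac{43473}{10} \approx 4347.3$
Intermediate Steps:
$v{\left(w \right)} = - \frac{w}{50}$ ($v{\left(w \right)} = w \left(- \frac{1}{50}\right) = - \frac{w}{50}$)
$v{\left(9 - 24 \right)} + u = - \frac{9 - 24}{50} + 4347 = \left(- \frac{1}{50}\right) \left(-15\right) + 4347 = \frac{3}{10} + 4347 = \frac{43473}{10}$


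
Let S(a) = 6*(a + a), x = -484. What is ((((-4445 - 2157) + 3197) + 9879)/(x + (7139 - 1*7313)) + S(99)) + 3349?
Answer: 1489436/329 ≈ 4527.2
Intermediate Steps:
S(a) = 12*a (S(a) = 6*(2*a) = 12*a)
((((-4445 - 2157) + 3197) + 9879)/(x + (7139 - 1*7313)) + S(99)) + 3349 = ((((-4445 - 2157) + 3197) + 9879)/(-484 + (7139 - 1*7313)) + 12*99) + 3349 = (((-6602 + 3197) + 9879)/(-484 + (7139 - 7313)) + 1188) + 3349 = ((-3405 + 9879)/(-484 - 174) + 1188) + 3349 = (6474/(-658) + 1188) + 3349 = (6474*(-1/658) + 1188) + 3349 = (-3237/329 + 1188) + 3349 = 387615/329 + 3349 = 1489436/329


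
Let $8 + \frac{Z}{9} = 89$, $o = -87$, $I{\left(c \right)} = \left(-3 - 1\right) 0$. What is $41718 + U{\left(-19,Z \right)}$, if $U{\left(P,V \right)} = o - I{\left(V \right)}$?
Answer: $41631$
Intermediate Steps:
$I{\left(c \right)} = 0$ ($I{\left(c \right)} = \left(-4\right) 0 = 0$)
$Z = 729$ ($Z = -72 + 9 \cdot 89 = -72 + 801 = 729$)
$U{\left(P,V \right)} = -87$ ($U{\left(P,V \right)} = -87 - 0 = -87 + 0 = -87$)
$41718 + U{\left(-19,Z \right)} = 41718 - 87 = 41631$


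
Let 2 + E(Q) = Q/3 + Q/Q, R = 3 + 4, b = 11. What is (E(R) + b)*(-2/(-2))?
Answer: 37/3 ≈ 12.333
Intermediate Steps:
R = 7
E(Q) = -1 + Q/3 (E(Q) = -2 + (Q/3 + Q/Q) = -2 + (Q*(1/3) + 1) = -2 + (Q/3 + 1) = -2 + (1 + Q/3) = -1 + Q/3)
(E(R) + b)*(-2/(-2)) = ((-1 + (1/3)*7) + 11)*(-2/(-2)) = ((-1 + 7/3) + 11)*(-2*(-1/2)) = (4/3 + 11)*1 = (37/3)*1 = 37/3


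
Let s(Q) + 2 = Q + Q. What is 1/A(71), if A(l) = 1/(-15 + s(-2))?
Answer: -21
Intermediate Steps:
s(Q) = -2 + 2*Q (s(Q) = -2 + (Q + Q) = -2 + 2*Q)
A(l) = -1/21 (A(l) = 1/(-15 + (-2 + 2*(-2))) = 1/(-15 + (-2 - 4)) = 1/(-15 - 6) = 1/(-21) = -1/21)
1/A(71) = 1/(-1/21) = -21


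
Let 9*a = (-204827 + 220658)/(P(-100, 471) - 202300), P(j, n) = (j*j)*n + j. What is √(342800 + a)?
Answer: 3*√1934768702238019/225380 ≈ 585.49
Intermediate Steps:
P(j, n) = j + n*j² (P(j, n) = j²*n + j = n*j² + j = j + n*j²)
a = 1759/4507600 (a = ((-204827 + 220658)/(-100*(1 - 100*471) - 202300))/9 = (15831/(-100*(1 - 47100) - 202300))/9 = (15831/(-100*(-47099) - 202300))/9 = (15831/(4709900 - 202300))/9 = (15831/4507600)/9 = (15831*(1/4507600))/9 = (⅑)*(15831/4507600) = 1759/4507600 ≈ 0.00039023)
√(342800 + a) = √(342800 + 1759/4507600) = √(1545205281759/4507600) = 3*√1934768702238019/225380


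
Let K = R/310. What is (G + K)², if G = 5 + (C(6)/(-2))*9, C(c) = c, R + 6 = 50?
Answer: 11478544/24025 ≈ 477.77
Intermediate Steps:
R = 44 (R = -6 + 50 = 44)
K = 22/155 (K = 44/310 = 44*(1/310) = 22/155 ≈ 0.14194)
G = -22 (G = 5 + (6/(-2))*9 = 5 + (6*(-½))*9 = 5 - 3*9 = 5 - 27 = -22)
(G + K)² = (-22 + 22/155)² = (-3388/155)² = 11478544/24025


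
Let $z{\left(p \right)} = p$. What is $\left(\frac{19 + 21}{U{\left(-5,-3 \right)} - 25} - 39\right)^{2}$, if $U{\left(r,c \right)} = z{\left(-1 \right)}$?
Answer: $\frac{277729}{169} \approx 1643.4$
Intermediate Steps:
$U{\left(r,c \right)} = -1$
$\left(\frac{19 + 21}{U{\left(-5,-3 \right)} - 25} - 39\right)^{2} = \left(\frac{19 + 21}{-1 - 25} - 39\right)^{2} = \left(\frac{40}{-26} - 39\right)^{2} = \left(40 \left(- \frac{1}{26}\right) - 39\right)^{2} = \left(- \frac{20}{13} - 39\right)^{2} = \left(- \frac{527}{13}\right)^{2} = \frac{277729}{169}$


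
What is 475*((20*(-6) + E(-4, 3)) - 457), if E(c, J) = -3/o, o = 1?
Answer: -275500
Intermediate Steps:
E(c, J) = -3 (E(c, J) = -3/1 = -3*1 = -3)
475*((20*(-6) + E(-4, 3)) - 457) = 475*((20*(-6) - 3) - 457) = 475*((-120 - 3) - 457) = 475*(-123 - 457) = 475*(-580) = -275500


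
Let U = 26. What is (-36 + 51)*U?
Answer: 390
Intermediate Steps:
(-36 + 51)*U = (-36 + 51)*26 = 15*26 = 390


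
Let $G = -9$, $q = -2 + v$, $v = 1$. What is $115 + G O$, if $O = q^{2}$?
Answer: $106$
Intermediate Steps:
$q = -1$ ($q = -2 + 1 = -1$)
$O = 1$ ($O = \left(-1\right)^{2} = 1$)
$115 + G O = 115 - 9 = 106$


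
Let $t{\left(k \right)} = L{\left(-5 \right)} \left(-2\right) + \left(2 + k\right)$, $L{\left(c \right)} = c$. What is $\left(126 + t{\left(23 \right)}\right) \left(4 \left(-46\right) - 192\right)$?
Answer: $-60536$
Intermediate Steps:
$t{\left(k \right)} = 12 + k$ ($t{\left(k \right)} = \left(-5\right) \left(-2\right) + \left(2 + k\right) = 10 + \left(2 + k\right) = 12 + k$)
$\left(126 + t{\left(23 \right)}\right) \left(4 \left(-46\right) - 192\right) = \left(126 + \left(12 + 23\right)\right) \left(4 \left(-46\right) - 192\right) = \left(126 + 35\right) \left(-184 - 192\right) = 161 \left(-376\right) = -60536$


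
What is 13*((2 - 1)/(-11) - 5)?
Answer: -728/11 ≈ -66.182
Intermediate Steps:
13*((2 - 1)/(-11) - 5) = 13*(1*(-1/11) - 5) = 13*(-1/11 - 5) = 13*(-56/11) = -728/11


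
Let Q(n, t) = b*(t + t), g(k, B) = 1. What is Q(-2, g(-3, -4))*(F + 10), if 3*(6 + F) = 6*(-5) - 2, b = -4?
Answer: 160/3 ≈ 53.333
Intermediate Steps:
Q(n, t) = -8*t (Q(n, t) = -4*(t + t) = -8*t)
F = -50/3 (F = -6 + (6*(-5) - 2)/3 = -6 + (-30 - 2)/3 = -6 + (1/3)*(-32) = -6 - 32/3 = -50/3 ≈ -16.667)
Q(-2, g(-3, -4))*(F + 10) = (-8*1)*(-50/3 + 10) = -8*(-20/3) = 160/3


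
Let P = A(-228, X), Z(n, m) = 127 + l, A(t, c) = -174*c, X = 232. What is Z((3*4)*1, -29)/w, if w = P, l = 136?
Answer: -263/40368 ≈ -0.0065151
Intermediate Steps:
Z(n, m) = 263 (Z(n, m) = 127 + 136 = 263)
P = -40368 (P = -174*232 = -40368)
w = -40368
Z((3*4)*1, -29)/w = 263/(-40368) = 263*(-1/40368) = -263/40368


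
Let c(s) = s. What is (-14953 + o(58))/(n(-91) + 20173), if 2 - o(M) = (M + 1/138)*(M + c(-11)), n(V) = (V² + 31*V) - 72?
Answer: -2439473/3527418 ≈ -0.69158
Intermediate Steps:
n(V) = -72 + V² + 31*V
o(M) = 2 - (-11 + M)*(1/138 + M) (o(M) = 2 - (M + 1/138)*(M - 11) = 2 - (M + 1/138)*(-11 + M) = 2 - (1/138 + M)*(-11 + M) = 2 - (-11 + M)*(1/138 + M))
(-14953 + o(58))/(n(-91) + 20173) = (-14953 + (287/138 - 1*58² + (1517/138)*58))/((-72 + (-91)² + 31*(-91)) + 20173) = (-14953 + (287/138 - 1*3364 + 43993/69))/((-72 + 8281 - 2821) + 20173) = (-14953 + (287/138 - 3364 + 43993/69))/(5388 + 20173) = (-14953 - 375959/138)/25561 = -2439473/138*1/25561 = -2439473/3527418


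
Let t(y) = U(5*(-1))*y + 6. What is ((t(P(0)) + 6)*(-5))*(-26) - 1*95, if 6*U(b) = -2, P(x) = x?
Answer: 1465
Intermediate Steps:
U(b) = -⅓ (U(b) = (⅙)*(-2) = -⅓)
t(y) = 6 - y/3 (t(y) = -y/3 + 6 = 6 - y/3)
((t(P(0)) + 6)*(-5))*(-26) - 1*95 = (((6 - ⅓*0) + 6)*(-5))*(-26) - 1*95 = (((6 + 0) + 6)*(-5))*(-26) - 95 = ((6 + 6)*(-5))*(-26) - 95 = (12*(-5))*(-26) - 95 = -60*(-26) - 95 = 1560 - 95 = 1465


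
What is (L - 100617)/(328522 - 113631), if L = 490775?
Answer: 390158/214891 ≈ 1.8156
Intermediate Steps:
(L - 100617)/(328522 - 113631) = (490775 - 100617)/(328522 - 113631) = 390158/214891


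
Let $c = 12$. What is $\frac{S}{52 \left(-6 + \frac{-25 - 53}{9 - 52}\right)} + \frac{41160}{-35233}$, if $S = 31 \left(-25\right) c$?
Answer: $\frac{228406985}{5496348} \approx 41.556$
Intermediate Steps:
$S = -9300$ ($S = 31 \left(-25\right) 12 = \left(-775\right) 12 = -9300$)
$\frac{S}{52 \left(-6 + \frac{-25 - 53}{9 - 52}\right)} + \frac{41160}{-35233} = - \frac{9300}{52 \left(-6 + \frac{-25 - 53}{9 - 52}\right)} + \frac{41160}{-35233} = - \frac{9300}{52 \left(-6 - \frac{78}{-43}\right)} + 41160 \left(- \frac{1}{35233}\right) = - \frac{9300}{52 \left(-6 - - \frac{78}{43}\right)} - \frac{41160}{35233} = - \frac{9300}{52 \left(-6 + \frac{78}{43}\right)} - \frac{41160}{35233} = - \frac{9300}{52 \left(- \frac{180}{43}\right)} - \frac{41160}{35233} = - \frac{9300}{- \frac{9360}{43}} - \frac{41160}{35233} = \left(-9300\right) \left(- \frac{43}{9360}\right) - \frac{41160}{35233} = \frac{6665}{156} - \frac{41160}{35233} = \frac{228406985}{5496348}$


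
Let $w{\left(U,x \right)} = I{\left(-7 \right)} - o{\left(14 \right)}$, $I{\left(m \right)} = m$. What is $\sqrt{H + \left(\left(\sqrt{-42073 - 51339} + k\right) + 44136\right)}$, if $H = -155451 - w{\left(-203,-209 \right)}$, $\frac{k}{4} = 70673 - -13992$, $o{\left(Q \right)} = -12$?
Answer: $\sqrt{227340 + 22 i \sqrt{193}} \approx 476.8 + 0.32 i$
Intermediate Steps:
$w{\left(U,x \right)} = 5$ ($w{\left(U,x \right)} = -7 - -12 = -7 + 12 = 5$)
$k = 338660$ ($k = 4 \left(70673 - -13992\right) = 4 \left(70673 + 13992\right) = 4 \cdot 84665 = 338660$)
$H = -155456$ ($H = -155451 - 5 = -155456$)
$\sqrt{H + \left(\left(\sqrt{-42073 - 51339} + k\right) + 44136\right)} = \sqrt{-155456 + \left(\left(\sqrt{-42073 - 51339} + 338660\right) + 44136\right)} = \sqrt{-155456 + \left(\left(\sqrt{-93412} + 338660\right) + 44136\right)} = \sqrt{-155456 + \left(\left(22 i \sqrt{193} + 338660\right) + 44136\right)} = \sqrt{-155456 + \left(\left(338660 + 22 i \sqrt{193}\right) + 44136\right)} = \sqrt{-155456 + \left(382796 + 22 i \sqrt{193}\right)} = \sqrt{227340 + 22 i \sqrt{193}}$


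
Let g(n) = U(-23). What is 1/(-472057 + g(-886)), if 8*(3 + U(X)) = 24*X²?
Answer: -1/470473 ≈ -2.1255e-6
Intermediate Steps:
U(X) = -3 + 3*X² (U(X) = -3 + (24*X²)/8 = -3 + 3*X²)
g(n) = 1584 (g(n) = -3 + 3*(-23)² = -3 + 3*529 = -3 + 1587 = 1584)
1/(-472057 + g(-886)) = 1/(-472057 + 1584) = 1/(-470473) = -1/470473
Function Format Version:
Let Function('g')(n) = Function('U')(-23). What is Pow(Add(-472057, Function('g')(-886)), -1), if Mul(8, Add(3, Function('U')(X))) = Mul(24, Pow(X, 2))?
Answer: Rational(-1, 470473) ≈ -2.1255e-6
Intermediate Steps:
Function('U')(X) = Add(-3, Mul(3, Pow(X, 2))) (Function('U')(X) = Add(-3, Mul(Rational(1, 8), Mul(24, Pow(X, 2)))) = Add(-3, Mul(3, Pow(X, 2))))
Function('g')(n) = 1584 (Function('g')(n) = Add(-3, Mul(3, Pow(-23, 2))) = Add(-3, Mul(3, 529)) = Add(-3, 1587) = 1584)
Pow(Add(-472057, Function('g')(-886)), -1) = Pow(Add(-472057, 1584), -1) = Pow(-470473, -1) = Rational(-1, 470473)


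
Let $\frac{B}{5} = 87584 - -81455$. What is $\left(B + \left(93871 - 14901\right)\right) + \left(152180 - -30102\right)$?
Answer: $1106447$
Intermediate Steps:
$B = 845195$ ($B = 5 \left(87584 - -81455\right) = 5 \left(87584 + 81455\right) = 5 \cdot 169039 = 845195$)
$\left(B + \left(93871 - 14901\right)\right) + \left(152180 - -30102\right) = \left(845195 + \left(93871 - 14901\right)\right) + \left(152180 - -30102\right) = \left(845195 + \left(93871 - 14901\right)\right) + \left(152180 + 30102\right) = \left(845195 + 78970\right) + 182282 = 924165 + 182282 = 1106447$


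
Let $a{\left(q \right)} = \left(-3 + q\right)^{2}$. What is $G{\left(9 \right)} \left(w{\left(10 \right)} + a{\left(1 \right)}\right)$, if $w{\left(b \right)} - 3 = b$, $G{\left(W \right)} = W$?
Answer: $153$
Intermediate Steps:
$w{\left(b \right)} = 3 + b$
$G{\left(9 \right)} \left(w{\left(10 \right)} + a{\left(1 \right)}\right) = 9 \left(\left(3 + 10\right) + \left(-3 + 1\right)^{2}\right) = 9 \left(13 + \left(-2\right)^{2}\right) = 9 \left(13 + 4\right) = 9 \cdot 17 = 153$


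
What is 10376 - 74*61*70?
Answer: -305604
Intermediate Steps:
10376 - 74*61*70 = 10376 - 4514*70 = 10376 - 1*315980 = 10376 - 315980 = -305604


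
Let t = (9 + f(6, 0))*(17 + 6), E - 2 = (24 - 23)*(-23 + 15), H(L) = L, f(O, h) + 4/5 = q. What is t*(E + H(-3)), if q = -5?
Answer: -3312/5 ≈ -662.40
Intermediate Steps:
f(O, h) = -29/5 (f(O, h) = -⅘ - 5 = -29/5)
E = -6 (E = 2 + (24 - 23)*(-23 + 15) = 2 + 1*(-8) = 2 - 8 = -6)
t = 368/5 (t = (9 - 29/5)*(17 + 6) = (16/5)*23 = 368/5 ≈ 73.600)
t*(E + H(-3)) = 368*(-6 - 3)/5 = (368/5)*(-9) = -3312/5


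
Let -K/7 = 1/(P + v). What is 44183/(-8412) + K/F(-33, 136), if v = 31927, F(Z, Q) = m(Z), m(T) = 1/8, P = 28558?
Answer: -2672879827/508799820 ≈ -5.2533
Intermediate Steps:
m(T) = ⅛
F(Z, Q) = ⅛
K = -7/60485 (K = -7/(28558 + 31927) = -7/60485 ≈ -0.00011573)
44183/(-8412) + K/F(-33, 136) = 44183/(-8412) - 7/(60485*⅛) = 44183*(-1/8412) - 7/60485*8 = -44183/8412 - 56/60485 = -2672879827/508799820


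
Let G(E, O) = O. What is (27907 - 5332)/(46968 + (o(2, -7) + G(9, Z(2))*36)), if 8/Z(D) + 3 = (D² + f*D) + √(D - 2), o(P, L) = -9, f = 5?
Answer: 82775/172279 ≈ 0.48047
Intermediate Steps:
Z(D) = 8/(-3 + D² + √(-2 + D) + 5*D) (Z(D) = 8/(-3 + ((D² + 5*D) + √(D - 2))) = 8/(-3 + ((D² + 5*D) + √(-2 + D))) = 8/(-3 + (D² + √(-2 + D) + 5*D)) = 8/(-3 + D² + √(-2 + D) + 5*D))
(27907 - 5332)/(46968 + (o(2, -7) + G(9, Z(2))*36)) = (27907 - 5332)/(46968 + (-9 + (8/(-3 + 2² + √(-2 + 2) + 5*2))*36)) = 22575/(46968 + (-9 + (8/(-3 + 4 + √0 + 10))*36)) = 22575/(46968 + (-9 + (8/(-3 + 4 + 0 + 10))*36)) = 22575/(46968 + (-9 + (8/11)*36)) = 22575/(46968 + (-9 + 288/11)) = 22575/(46968 + 189/11) = 22575/(516837/11) = 22575*(11/516837) = 82775/172279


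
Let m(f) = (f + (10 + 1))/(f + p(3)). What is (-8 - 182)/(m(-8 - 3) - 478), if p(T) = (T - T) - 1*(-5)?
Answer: 95/239 ≈ 0.39749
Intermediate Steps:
p(T) = 5 (p(T) = 0 + 5 = 5)
m(f) = (11 + f)/(5 + f) (m(f) = (f + (10 + 1))/(f + 5) = (f + 11)/(5 + f) = (11 + f)/(5 + f))
(-8 - 182)/(m(-8 - 3) - 478) = (-8 - 182)/((11 + (-8 - 3))/(5 + (-8 - 3)) - 478) = -190/((11 - 11)/(5 - 11) - 478) = -190/(0/(-6) - 478) = -190/(-1/6*0 - 478) = -190/(0 - 478) = -190/(-478) = -190*(-1/478) = 95/239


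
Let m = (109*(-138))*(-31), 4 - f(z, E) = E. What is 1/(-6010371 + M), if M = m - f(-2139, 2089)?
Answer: -1/5541984 ≈ -1.8044e-7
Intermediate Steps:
f(z, E) = 4 - E
m = 466302 (m = -15042*(-31) = 466302)
M = 468387 (M = 466302 - (4 - 1*2089) = 466302 - (4 - 2089) = 466302 - 1*(-2085) = 466302 + 2085 = 468387)
1/(-6010371 + M) = 1/(-6010371 + 468387) = 1/(-5541984) = -1/5541984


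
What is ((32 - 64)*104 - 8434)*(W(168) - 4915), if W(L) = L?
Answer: 55834214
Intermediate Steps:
((32 - 64)*104 - 8434)*(W(168) - 4915) = ((32 - 64)*104 - 8434)*(168 - 4915) = (-32*104 - 8434)*(-4747) = (-3328 - 8434)*(-4747) = -11762*(-4747) = 55834214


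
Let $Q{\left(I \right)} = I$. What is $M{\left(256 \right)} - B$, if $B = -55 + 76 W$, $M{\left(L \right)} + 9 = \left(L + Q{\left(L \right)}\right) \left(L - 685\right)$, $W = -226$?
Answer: $-202426$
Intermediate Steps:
$M{\left(L \right)} = -9 + 2 L \left(-685 + L\right)$ ($M{\left(L \right)} = -9 + \left(L + L\right) \left(L - 685\right) = -9 + 2 L \left(-685 + L\right)$)
$B = -17231$ ($B = -55 + 76 \left(-226\right) = -55 - 17176 = -17231$)
$M{\left(256 \right)} - B = \left(-9 - 350720 + 2 \cdot 256^{2}\right) - -17231 = \left(-9 - 350720 + 2 \cdot 65536\right) + 17231 = \left(-9 - 350720 + 131072\right) + 17231 = -219657 + 17231 = -202426$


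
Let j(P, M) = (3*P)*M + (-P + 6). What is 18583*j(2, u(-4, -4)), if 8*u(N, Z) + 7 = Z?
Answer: -315911/4 ≈ -78978.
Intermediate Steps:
u(N, Z) = -7/8 + Z/8
j(P, M) = 6 - P + 3*M*P (j(P, M) = 3*M*P + (6 - P) = 6 - P + 3*M*P)
18583*j(2, u(-4, -4)) = 18583*(6 - 1*2 + 3*(-7/8 + (⅛)*(-4))*2) = 18583*(6 - 2 + 3*(-7/8 - ½)*2) = 18583*(6 - 2 + 3*(-11/8)*2) = 18583*(6 - 2 - 33/4) = 18583*(-17/4) = -315911/4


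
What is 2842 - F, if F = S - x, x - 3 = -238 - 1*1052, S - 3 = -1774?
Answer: 3326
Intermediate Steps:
S = -1771 (S = 3 - 1774 = -1771)
x = -1287 (x = 3 + (-238 - 1*1052) = 3 + (-238 - 1052) = 3 - 1290 = -1287)
F = -484 (F = -1771 - 1*(-1287) = -1771 + 1287 = -484)
2842 - F = 2842 - 1*(-484) = 2842 + 484 = 3326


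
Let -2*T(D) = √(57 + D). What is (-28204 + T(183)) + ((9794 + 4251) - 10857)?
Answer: -25016 - 2*√15 ≈ -25024.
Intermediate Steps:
T(D) = -√(57 + D)/2
(-28204 + T(183)) + ((9794 + 4251) - 10857) = (-28204 - √(57 + 183)/2) + ((9794 + 4251) - 10857) = (-28204 - 2*√15) + (14045 - 10857) = (-28204 - 2*√15) + 3188 = -25016 - 2*√15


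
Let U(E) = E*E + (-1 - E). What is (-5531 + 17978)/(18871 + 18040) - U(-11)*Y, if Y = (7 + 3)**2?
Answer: -483521653/36911 ≈ -13100.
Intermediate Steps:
Y = 100 (Y = 10**2 = 100)
U(E) = -1 + E**2 - E (U(E) = E**2 + (-1 - E) = -1 + E**2 - E)
(-5531 + 17978)/(18871 + 18040) - U(-11)*Y = (-5531 + 17978)/(18871 + 18040) - (-1 + (-11)**2 - 1*(-11))*100 = 12447/36911 - (-1 + 121 + 11)*100 = 12447*(1/36911) - 131*100 = 12447/36911 - 1*13100 = 12447/36911 - 13100 = -483521653/36911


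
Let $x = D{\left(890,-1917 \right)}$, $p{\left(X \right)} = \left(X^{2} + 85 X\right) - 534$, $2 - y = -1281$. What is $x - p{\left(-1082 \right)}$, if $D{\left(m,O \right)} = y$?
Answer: $-1076937$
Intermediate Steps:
$y = 1283$ ($y = 2 - -1281 = 2 + 1281 = 1283$)
$p{\left(X \right)} = -534 + X^{2} + 85 X$
$D{\left(m,O \right)} = 1283$
$x = 1283$
$x - p{\left(-1082 \right)} = 1283 - \left(-534 + \left(-1082\right)^{2} + 85 \left(-1082\right)\right) = 1283 - \left(-534 + 1170724 - 91970\right) = 1283 - 1078220 = -1076937$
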